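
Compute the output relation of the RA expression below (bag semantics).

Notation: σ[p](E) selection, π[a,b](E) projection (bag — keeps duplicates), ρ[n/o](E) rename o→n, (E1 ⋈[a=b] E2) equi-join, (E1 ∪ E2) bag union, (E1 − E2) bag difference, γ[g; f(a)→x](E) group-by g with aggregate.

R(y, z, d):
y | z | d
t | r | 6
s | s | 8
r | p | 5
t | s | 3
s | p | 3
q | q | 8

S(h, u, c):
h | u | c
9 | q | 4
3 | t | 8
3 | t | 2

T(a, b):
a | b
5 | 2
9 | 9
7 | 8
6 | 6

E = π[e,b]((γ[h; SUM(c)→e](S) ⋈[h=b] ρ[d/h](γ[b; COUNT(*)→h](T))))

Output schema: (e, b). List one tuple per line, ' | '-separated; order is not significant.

Subexpression sizes:
  S → 3
  γ[h; SUM(c)→e](S) → 2
  T → 4
  γ[b; COUNT(*)→h](T) → 4
  ρ[d/h](γ[b; COUNT(*)→h](T)) → 4
  (γ[h; SUM(c)→e](S) ⋈[h=b] ρ[d/h](γ[b; COUNT(*)→h](T))) → 1
  π[e,b]((γ[h; SUM(c)→e](S) ⋈[h=b] ρ[d/h](γ[b; COUNT(*)→h](T)))) → 1

== RESULT ==
e | b
4 | 9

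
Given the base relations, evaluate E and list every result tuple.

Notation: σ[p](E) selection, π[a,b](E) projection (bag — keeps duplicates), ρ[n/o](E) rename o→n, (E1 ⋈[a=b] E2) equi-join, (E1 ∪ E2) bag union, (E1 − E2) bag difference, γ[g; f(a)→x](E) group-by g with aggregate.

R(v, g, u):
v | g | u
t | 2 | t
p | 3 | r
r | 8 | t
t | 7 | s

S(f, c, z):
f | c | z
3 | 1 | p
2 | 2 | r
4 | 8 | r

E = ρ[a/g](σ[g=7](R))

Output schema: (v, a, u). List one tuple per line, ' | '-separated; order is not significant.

Stepwise |·|:
  R → 4
  σ[g=7](R) → 1
  ρ[a/g](σ[g=7](R)) → 1

== RESULT ==
v | a | u
t | 7 | s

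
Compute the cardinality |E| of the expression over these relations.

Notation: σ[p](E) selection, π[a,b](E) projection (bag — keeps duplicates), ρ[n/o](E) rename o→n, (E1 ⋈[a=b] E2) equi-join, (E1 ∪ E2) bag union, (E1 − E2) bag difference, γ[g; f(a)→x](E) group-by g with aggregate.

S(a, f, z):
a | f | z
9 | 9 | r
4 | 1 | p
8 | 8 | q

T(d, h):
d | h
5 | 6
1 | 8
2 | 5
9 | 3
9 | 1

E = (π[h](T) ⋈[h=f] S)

Per-node cardinality:
  T → 5
  π[h](T) → 5
  S → 3
  (π[h](T) ⋈[h=f] S) → 2

|E| = 2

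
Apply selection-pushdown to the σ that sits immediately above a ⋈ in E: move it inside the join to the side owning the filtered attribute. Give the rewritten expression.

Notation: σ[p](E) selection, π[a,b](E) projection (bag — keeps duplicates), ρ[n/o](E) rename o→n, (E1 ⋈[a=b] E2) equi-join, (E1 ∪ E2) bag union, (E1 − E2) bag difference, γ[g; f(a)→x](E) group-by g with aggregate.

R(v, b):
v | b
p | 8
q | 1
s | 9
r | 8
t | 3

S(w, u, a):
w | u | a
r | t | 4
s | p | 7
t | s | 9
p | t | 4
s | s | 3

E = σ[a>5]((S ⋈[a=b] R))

σ filters on a, owned by the left side.
E' = (σ[a>5](S) ⋈[a=b] R)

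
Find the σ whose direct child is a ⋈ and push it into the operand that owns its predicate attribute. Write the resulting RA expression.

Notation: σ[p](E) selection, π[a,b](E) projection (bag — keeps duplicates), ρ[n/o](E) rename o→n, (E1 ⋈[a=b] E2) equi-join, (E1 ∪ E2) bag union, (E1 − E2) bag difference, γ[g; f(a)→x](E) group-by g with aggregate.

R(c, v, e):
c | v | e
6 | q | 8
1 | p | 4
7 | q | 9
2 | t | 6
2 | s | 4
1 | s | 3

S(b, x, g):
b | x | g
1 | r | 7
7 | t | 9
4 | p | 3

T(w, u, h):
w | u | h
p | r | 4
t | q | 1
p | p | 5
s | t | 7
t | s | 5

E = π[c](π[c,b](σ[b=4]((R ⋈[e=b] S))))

σ filters on b, owned by the right side.
E' = π[c](π[c,b]((R ⋈[e=b] σ[b=4](S))))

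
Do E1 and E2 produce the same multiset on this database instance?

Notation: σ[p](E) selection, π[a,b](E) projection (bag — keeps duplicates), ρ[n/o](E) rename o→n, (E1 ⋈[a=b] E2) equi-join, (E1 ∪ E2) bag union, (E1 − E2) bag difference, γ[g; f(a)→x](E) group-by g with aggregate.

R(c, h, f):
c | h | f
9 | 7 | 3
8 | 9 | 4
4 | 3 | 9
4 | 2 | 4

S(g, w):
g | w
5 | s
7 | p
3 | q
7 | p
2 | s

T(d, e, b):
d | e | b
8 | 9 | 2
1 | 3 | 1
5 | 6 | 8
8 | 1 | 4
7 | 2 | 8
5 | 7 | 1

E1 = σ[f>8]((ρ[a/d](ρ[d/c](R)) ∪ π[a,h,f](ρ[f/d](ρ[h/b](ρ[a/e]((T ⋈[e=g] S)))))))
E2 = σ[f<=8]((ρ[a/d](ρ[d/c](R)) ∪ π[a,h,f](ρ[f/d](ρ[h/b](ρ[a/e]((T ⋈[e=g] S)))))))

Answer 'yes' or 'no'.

E1 row counts bottom-up:
  R → 4
  ρ[d/c](R) → 4
  ρ[a/d](ρ[d/c](R)) → 4
  T → 6
  S → 5
  (T ⋈[e=g] S) → 4
  ρ[a/e]((T ⋈[e=g] S)) → 4
  ρ[h/b](ρ[a/e]((T ⋈[e=g] S))) → 4
  ρ[f/d](ρ[h/b](ρ[a/e]((T ⋈[e=g] S)))) → 4
  π[a,h,f](ρ[f/d](ρ[h/b](ρ[a/e]((T ⋈[e=g] S))))) → 4
  (ρ[a/d](ρ[d/c](R)) ∪ π[a,h,f](ρ[f/d](ρ[h/b](ρ[a/e]((T ⋈[e=g] S)))))) → 8
  σ[f>8]((ρ[a/d](ρ[d/c](R)) ∪ π[a,h,f](ρ[f/d](ρ[h/b](ρ[a/e]((T ⋈[e=g] S))))))) → 1
E2 row counts bottom-up:
  R → 4
  ρ[d/c](R) → 4
  ρ[a/d](ρ[d/c](R)) → 4
  T → 6
  S → 5
  (T ⋈[e=g] S) → 4
  ρ[a/e]((T ⋈[e=g] S)) → 4
  ρ[h/b](ρ[a/e]((T ⋈[e=g] S))) → 4
  ρ[f/d](ρ[h/b](ρ[a/e]((T ⋈[e=g] S)))) → 4
  π[a,h,f](ρ[f/d](ρ[h/b](ρ[a/e]((T ⋈[e=g] S))))) → 4
  (ρ[a/d](ρ[d/c](R)) ∪ π[a,h,f](ρ[f/d](ρ[h/b](ρ[a/e]((T ⋈[e=g] S)))))) → 8
  σ[f<=8]((ρ[a/d](ρ[d/c](R)) ∪ π[a,h,f](ρ[f/d](ρ[h/b](ρ[a/e]((T ⋈[e=g] S))))))) → 7

E1 result:
a | h | f
4 | 3 | 9
E2 result:
a | h | f
2 | 8 | 7
3 | 1 | 1
4 | 2 | 4
7 | 1 | 5
7 | 1 | 5
8 | 9 | 4
9 | 7 | 3
Witness: (7, 1, 5) appears 0× in E1 but 2× in E2.

no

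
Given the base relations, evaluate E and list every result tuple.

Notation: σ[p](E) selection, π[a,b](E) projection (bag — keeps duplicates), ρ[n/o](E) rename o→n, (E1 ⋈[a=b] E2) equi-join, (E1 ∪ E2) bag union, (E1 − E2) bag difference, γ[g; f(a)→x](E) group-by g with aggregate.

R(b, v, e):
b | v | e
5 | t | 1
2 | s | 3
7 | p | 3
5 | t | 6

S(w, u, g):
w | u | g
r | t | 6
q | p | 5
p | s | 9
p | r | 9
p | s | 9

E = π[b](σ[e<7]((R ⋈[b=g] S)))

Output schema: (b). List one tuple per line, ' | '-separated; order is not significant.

Stepwise |·|:
  R → 4
  S → 5
  (R ⋈[b=g] S) → 2
  σ[e<7]((R ⋈[b=g] S)) → 2
  π[b](σ[e<7]((R ⋈[b=g] S))) → 2

== RESULT ==
b
5
5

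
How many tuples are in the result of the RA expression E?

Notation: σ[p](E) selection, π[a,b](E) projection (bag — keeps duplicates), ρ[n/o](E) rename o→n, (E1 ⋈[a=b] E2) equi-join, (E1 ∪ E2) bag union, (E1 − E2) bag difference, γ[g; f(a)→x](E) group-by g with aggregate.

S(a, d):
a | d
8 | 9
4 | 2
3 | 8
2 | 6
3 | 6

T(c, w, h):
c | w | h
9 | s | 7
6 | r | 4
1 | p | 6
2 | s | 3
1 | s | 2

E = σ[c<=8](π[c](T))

Subexpression sizes:
  T → 5
  π[c](T) → 5
  σ[c<=8](π[c](T)) → 4

|E| = 4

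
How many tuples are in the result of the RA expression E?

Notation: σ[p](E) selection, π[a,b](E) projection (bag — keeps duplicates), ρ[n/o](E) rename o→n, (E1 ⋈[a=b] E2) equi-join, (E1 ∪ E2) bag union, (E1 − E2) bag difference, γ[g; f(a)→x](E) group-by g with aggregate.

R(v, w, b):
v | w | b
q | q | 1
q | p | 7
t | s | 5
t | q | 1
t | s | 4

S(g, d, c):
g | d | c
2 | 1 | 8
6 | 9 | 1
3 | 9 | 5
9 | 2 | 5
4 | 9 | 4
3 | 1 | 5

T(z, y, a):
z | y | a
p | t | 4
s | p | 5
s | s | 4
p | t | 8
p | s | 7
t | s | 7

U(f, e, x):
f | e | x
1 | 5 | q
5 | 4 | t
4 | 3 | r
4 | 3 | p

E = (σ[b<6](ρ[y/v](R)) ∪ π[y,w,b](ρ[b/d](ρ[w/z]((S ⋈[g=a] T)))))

Row counts bottom-up:
  R → 5
  ρ[y/v](R) → 5
  σ[b<6](ρ[y/v](R)) → 4
  S → 6
  T → 6
  (S ⋈[g=a] T) → 2
  ρ[w/z]((S ⋈[g=a] T)) → 2
  ρ[b/d](ρ[w/z]((S ⋈[g=a] T))) → 2
  π[y,w,b](ρ[b/d](ρ[w/z]((S ⋈[g=a] T)))) → 2
  (σ[b<6](ρ[y/v](R)) ∪ π[y,w,b](ρ[b/d](ρ[w/z]((S ⋈[g=a] T))))) → 6

|E| = 6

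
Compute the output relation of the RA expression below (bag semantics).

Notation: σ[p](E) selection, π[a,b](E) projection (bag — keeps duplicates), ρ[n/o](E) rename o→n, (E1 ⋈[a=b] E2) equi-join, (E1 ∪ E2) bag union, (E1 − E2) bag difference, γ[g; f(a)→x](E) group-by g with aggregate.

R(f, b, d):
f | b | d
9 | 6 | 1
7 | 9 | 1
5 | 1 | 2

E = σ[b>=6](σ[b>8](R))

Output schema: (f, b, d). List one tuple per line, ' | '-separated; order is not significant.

Row counts bottom-up:
  R → 3
  σ[b>8](R) → 1
  σ[b>=6](σ[b>8](R)) → 1

== RESULT ==
f | b | d
7 | 9 | 1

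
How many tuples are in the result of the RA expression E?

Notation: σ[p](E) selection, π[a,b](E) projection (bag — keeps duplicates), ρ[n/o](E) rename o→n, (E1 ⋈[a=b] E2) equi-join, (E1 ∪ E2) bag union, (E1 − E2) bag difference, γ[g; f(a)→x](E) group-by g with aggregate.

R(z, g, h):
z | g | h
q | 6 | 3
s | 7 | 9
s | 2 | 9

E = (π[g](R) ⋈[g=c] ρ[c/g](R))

Subexpression sizes:
  R → 3
  π[g](R) → 3
  R → 3
  ρ[c/g](R) → 3
  (π[g](R) ⋈[g=c] ρ[c/g](R)) → 3

|E| = 3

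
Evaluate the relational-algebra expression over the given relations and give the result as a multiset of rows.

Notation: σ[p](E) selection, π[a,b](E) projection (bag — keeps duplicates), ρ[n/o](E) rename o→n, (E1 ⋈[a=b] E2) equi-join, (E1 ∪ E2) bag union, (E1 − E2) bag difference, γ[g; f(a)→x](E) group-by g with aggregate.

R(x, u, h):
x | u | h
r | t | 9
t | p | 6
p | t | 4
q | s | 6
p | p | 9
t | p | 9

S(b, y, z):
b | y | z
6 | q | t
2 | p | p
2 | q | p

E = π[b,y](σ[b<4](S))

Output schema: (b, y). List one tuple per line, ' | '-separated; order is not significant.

Per-node cardinality:
  S → 3
  σ[b<4](S) → 2
  π[b,y](σ[b<4](S)) → 2

== RESULT ==
b | y
2 | p
2 | q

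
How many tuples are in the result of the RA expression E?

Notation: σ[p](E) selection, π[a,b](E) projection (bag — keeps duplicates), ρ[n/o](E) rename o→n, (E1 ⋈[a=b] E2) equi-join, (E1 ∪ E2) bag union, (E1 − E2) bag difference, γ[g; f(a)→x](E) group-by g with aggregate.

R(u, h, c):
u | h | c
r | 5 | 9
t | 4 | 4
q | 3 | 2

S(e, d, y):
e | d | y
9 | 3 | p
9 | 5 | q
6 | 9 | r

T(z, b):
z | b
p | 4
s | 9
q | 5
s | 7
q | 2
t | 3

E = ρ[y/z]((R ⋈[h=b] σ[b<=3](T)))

Per-node cardinality:
  R → 3
  T → 6
  σ[b<=3](T) → 2
  (R ⋈[h=b] σ[b<=3](T)) → 1
  ρ[y/z]((R ⋈[h=b] σ[b<=3](T))) → 1

|E| = 1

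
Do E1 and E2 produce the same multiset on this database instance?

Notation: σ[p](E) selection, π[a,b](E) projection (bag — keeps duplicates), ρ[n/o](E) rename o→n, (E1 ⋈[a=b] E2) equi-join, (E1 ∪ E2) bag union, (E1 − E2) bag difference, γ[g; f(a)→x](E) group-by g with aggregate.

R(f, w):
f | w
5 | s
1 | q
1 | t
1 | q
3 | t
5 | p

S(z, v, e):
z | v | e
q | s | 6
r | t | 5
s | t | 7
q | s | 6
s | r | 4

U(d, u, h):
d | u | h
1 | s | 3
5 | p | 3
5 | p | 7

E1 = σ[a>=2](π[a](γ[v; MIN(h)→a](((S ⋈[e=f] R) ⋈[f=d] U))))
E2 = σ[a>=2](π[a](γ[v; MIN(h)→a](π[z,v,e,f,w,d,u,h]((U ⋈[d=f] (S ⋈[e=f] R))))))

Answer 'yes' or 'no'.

E1 row counts bottom-up:
  S → 5
  R → 6
  (S ⋈[e=f] R) → 2
  U → 3
  ((S ⋈[e=f] R) ⋈[f=d] U) → 4
  γ[v; MIN(h)→a](((S ⋈[e=f] R) ⋈[f=d] U)) → 1
  π[a](γ[v; MIN(h)→a](((S ⋈[e=f] R) ⋈[f=d] U))) → 1
  σ[a>=2](π[a](γ[v; MIN(h)→a](((S ⋈[e=f] R) ⋈[f=d] U)))) → 1
E2 row counts bottom-up:
  U → 3
  S → 5
  R → 6
  (S ⋈[e=f] R) → 2
  (U ⋈[d=f] (S ⋈[e=f] R)) → 4
  π[z,v,e,f,w,d,u,h]((U ⋈[d=f] (S ⋈[e=f] R))) → 4
  γ[v; MIN(h)→a](π[z,v,e,f,w,d,u,h]((U ⋈[d=f] (S ⋈[e=f] R)))) → 1
  π[a](γ[v; MIN(h)→a](π[z,v,e,f,w,d,u,h]((U ⋈[d=f] (S ⋈[e=f] R))))) → 1
  σ[a>=2](π[a](γ[v; MIN(h)→a](π[z,v,e,f,w,d,u,h]((U ⋈[d=f] (S ⋈[e=f] R)))))) → 1

E1 and E2 produce the same multiset:
a
3

yes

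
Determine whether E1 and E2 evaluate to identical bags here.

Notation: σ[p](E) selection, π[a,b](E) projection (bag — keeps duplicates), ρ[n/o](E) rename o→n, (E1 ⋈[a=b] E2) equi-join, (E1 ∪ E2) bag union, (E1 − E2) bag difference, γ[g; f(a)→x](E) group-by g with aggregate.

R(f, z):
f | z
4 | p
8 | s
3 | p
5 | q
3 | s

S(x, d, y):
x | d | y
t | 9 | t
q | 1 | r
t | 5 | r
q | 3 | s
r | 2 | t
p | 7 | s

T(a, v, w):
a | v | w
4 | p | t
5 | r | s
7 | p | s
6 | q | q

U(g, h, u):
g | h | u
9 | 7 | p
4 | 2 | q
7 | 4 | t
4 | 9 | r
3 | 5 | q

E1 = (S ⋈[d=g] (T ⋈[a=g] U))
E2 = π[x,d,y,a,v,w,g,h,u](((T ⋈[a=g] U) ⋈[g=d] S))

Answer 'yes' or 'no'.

E1 row counts bottom-up:
  S → 6
  T → 4
  U → 5
  (T ⋈[a=g] U) → 3
  (S ⋈[d=g] (T ⋈[a=g] U)) → 1
E2 row counts bottom-up:
  T → 4
  U → 5
  (T ⋈[a=g] U) → 3
  S → 6
  ((T ⋈[a=g] U) ⋈[g=d] S) → 1
  π[x,d,y,a,v,w,g,h,u](((T ⋈[a=g] U) ⋈[g=d] S)) → 1

E1 and E2 produce the same multiset:
x | d | y | a | v | w | g | h | u
p | 7 | s | 7 | p | s | 7 | 4 | t

yes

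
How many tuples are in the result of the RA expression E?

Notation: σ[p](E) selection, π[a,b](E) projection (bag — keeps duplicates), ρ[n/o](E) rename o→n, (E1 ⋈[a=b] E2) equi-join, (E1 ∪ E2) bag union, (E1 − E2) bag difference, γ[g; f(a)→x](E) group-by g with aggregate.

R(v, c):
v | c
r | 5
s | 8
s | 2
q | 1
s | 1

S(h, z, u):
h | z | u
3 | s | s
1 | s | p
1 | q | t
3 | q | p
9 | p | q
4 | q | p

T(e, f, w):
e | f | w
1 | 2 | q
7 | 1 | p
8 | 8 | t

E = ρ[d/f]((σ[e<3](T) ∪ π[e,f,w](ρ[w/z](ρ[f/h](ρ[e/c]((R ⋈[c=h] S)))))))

Subexpression sizes:
  T → 3
  σ[e<3](T) → 1
  R → 5
  S → 6
  (R ⋈[c=h] S) → 4
  ρ[e/c]((R ⋈[c=h] S)) → 4
  ρ[f/h](ρ[e/c]((R ⋈[c=h] S))) → 4
  ρ[w/z](ρ[f/h](ρ[e/c]((R ⋈[c=h] S)))) → 4
  π[e,f,w](ρ[w/z](ρ[f/h](ρ[e/c]((R ⋈[c=h] S))))) → 4
  (σ[e<3](T) ∪ π[e,f,w](ρ[w/z](ρ[f/h](ρ[e/c]((R ⋈[c=h] S)))))) → 5
  ρ[d/f]((σ[e<3](T) ∪ π[e,f,w](ρ[w/z](ρ[f/h](ρ[e/c]((R ⋈[c=h] S))))))) → 5

|E| = 5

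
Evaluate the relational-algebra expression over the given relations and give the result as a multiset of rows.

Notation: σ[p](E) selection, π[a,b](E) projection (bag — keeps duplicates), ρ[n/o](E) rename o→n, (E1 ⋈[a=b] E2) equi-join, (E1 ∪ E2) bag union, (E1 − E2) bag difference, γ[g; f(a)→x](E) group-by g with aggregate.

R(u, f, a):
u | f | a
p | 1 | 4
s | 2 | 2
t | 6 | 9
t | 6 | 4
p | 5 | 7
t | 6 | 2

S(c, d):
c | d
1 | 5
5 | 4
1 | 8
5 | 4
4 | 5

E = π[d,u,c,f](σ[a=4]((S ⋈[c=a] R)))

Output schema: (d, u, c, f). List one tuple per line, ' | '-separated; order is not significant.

Per-node cardinality:
  S → 5
  R → 6
  (S ⋈[c=a] R) → 2
  σ[a=4]((S ⋈[c=a] R)) → 2
  π[d,u,c,f](σ[a=4]((S ⋈[c=a] R))) → 2

== RESULT ==
d | u | c | f
5 | p | 4 | 1
5 | t | 4 | 6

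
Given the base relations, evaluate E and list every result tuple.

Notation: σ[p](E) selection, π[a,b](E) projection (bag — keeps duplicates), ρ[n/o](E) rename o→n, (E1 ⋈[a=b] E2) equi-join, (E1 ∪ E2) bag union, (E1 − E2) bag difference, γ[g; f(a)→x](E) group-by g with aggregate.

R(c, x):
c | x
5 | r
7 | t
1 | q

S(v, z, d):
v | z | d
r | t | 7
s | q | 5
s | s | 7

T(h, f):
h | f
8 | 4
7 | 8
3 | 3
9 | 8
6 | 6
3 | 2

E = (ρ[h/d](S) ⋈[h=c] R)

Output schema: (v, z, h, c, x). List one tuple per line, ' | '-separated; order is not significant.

Stepwise |·|:
  S → 3
  ρ[h/d](S) → 3
  R → 3
  (ρ[h/d](S) ⋈[h=c] R) → 3

== RESULT ==
v | z | h | c | x
r | t | 7 | 7 | t
s | q | 5 | 5 | r
s | s | 7 | 7 | t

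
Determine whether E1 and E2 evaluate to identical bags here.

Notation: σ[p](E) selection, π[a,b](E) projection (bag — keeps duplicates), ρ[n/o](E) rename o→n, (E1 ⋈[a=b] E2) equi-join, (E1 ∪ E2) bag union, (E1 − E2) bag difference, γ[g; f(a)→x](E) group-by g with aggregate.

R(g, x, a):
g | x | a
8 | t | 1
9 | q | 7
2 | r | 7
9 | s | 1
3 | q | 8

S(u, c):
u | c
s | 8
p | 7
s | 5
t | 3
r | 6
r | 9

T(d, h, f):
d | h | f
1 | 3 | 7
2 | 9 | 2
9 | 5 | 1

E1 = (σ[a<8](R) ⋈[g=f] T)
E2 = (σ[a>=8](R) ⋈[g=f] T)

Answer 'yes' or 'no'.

E1 subexpression sizes:
  R → 5
  σ[a<8](R) → 4
  T → 3
  (σ[a<8](R) ⋈[g=f] T) → 1
E2 subexpression sizes:
  R → 5
  σ[a>=8](R) → 1
  T → 3
  (σ[a>=8](R) ⋈[g=f] T) → 0

E1 result:
g | x | a | d | h | f
2 | r | 7 | 2 | 9 | 2
E2 result:
g | x | a | d | h | f
(0 rows)
Witness: (2, 'r', 7, 2, 9, 2) appears 1× in E1 but 0× in E2.

no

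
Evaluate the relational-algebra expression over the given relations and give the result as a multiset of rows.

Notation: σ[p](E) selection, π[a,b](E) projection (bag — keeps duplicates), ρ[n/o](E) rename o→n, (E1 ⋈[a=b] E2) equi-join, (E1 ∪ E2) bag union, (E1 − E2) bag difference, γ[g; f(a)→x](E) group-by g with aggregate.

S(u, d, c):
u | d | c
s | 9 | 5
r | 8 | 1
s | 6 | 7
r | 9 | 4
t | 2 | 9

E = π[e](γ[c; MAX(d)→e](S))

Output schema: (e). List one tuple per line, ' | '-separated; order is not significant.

Subexpression sizes:
  S → 5
  γ[c; MAX(d)→e](S) → 5
  π[e](γ[c; MAX(d)→e](S)) → 5

== RESULT ==
e
2
6
8
9
9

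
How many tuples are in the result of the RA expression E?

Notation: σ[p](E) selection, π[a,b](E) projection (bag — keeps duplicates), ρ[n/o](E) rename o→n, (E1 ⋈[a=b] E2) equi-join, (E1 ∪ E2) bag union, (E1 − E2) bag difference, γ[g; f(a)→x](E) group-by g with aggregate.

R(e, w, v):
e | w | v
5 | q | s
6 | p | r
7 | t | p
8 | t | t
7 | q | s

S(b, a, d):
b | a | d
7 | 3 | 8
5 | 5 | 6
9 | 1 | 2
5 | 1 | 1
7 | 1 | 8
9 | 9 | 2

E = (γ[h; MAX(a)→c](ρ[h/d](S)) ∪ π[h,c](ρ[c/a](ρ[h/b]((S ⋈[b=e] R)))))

Row counts bottom-up:
  S → 6
  ρ[h/d](S) → 6
  γ[h; MAX(a)→c](ρ[h/d](S)) → 4
  S → 6
  R → 5
  (S ⋈[b=e] R) → 6
  ρ[h/b]((S ⋈[b=e] R)) → 6
  ρ[c/a](ρ[h/b]((S ⋈[b=e] R))) → 6
  π[h,c](ρ[c/a](ρ[h/b]((S ⋈[b=e] R)))) → 6
  (γ[h; MAX(a)→c](ρ[h/d](S)) ∪ π[h,c](ρ[c/a](ρ[h/b]((S ⋈[b=e] R))))) → 10

|E| = 10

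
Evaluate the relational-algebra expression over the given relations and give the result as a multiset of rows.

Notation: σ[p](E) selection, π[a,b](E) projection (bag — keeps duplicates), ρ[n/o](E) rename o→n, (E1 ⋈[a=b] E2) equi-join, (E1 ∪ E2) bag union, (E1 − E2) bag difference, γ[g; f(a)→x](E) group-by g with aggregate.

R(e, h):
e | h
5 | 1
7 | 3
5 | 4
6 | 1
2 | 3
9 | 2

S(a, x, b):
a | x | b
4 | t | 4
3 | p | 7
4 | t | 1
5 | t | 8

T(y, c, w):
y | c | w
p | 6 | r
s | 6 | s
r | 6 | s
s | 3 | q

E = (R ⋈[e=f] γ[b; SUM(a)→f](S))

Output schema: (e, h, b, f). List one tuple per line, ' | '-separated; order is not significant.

Stepwise |·|:
  R → 6
  S → 4
  γ[b; SUM(a)→f](S) → 4
  (R ⋈[e=f] γ[b; SUM(a)→f](S)) → 2

== RESULT ==
e | h | b | f
5 | 1 | 8 | 5
5 | 4 | 8 | 5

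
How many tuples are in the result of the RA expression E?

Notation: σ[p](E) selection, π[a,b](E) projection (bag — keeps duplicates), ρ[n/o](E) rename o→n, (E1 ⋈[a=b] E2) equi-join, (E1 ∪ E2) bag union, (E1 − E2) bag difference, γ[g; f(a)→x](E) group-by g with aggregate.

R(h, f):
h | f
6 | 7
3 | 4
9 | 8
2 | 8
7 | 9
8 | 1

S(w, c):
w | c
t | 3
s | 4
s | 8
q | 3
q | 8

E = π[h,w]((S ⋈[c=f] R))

Per-node cardinality:
  S → 5
  R → 6
  (S ⋈[c=f] R) → 5
  π[h,w]((S ⋈[c=f] R)) → 5

|E| = 5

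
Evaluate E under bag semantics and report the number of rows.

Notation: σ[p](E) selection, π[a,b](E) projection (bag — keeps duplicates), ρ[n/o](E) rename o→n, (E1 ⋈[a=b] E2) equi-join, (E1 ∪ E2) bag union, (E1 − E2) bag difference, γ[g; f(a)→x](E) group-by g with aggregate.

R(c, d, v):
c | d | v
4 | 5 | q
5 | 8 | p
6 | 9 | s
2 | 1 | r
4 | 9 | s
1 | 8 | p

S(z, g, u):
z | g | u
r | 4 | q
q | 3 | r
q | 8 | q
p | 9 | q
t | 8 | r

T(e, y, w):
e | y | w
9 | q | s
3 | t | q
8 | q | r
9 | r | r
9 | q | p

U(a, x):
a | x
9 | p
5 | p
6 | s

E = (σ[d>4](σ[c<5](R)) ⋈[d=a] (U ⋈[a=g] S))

Subexpression sizes:
  R → 6
  σ[c<5](R) → 4
  σ[d>4](σ[c<5](R)) → 3
  U → 3
  S → 5
  (U ⋈[a=g] S) → 1
  (σ[d>4](σ[c<5](R)) ⋈[d=a] (U ⋈[a=g] S)) → 1

|E| = 1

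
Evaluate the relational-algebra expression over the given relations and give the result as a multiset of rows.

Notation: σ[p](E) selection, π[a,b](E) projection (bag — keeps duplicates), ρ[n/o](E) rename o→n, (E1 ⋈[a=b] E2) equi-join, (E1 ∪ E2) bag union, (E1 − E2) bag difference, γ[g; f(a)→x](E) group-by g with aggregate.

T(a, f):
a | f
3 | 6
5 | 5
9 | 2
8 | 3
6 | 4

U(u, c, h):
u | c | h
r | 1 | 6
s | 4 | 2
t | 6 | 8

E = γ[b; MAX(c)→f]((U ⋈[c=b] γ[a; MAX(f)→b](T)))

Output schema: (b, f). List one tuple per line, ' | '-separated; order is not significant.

Subexpression sizes:
  U → 3
  T → 5
  γ[a; MAX(f)→b](T) → 5
  (U ⋈[c=b] γ[a; MAX(f)→b](T)) → 2
  γ[b; MAX(c)→f]((U ⋈[c=b] γ[a; MAX(f)→b](T))) → 2

== RESULT ==
b | f
4 | 4
6 | 6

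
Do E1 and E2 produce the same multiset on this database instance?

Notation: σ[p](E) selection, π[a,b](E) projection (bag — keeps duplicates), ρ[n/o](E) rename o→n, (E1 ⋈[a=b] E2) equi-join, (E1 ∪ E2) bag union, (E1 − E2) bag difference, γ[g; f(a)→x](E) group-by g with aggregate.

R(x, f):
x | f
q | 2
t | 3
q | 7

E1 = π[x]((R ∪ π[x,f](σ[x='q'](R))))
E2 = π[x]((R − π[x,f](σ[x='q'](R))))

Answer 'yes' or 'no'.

E1 subexpression sizes:
  R → 3
  R → 3
  σ[x='q'](R) → 2
  π[x,f](σ[x='q'](R)) → 2
  (R ∪ π[x,f](σ[x='q'](R))) → 5
  π[x]((R ∪ π[x,f](σ[x='q'](R)))) → 5
E2 subexpression sizes:
  R → 3
  R → 3
  σ[x='q'](R) → 2
  π[x,f](σ[x='q'](R)) → 2
  (R − π[x,f](σ[x='q'](R))) → 1
  π[x]((R − π[x,f](σ[x='q'](R)))) → 1

E1 result:
x
q
q
q
q
t
E2 result:
x
t
Witness: ('q',) appears 4× in E1 but 0× in E2.

no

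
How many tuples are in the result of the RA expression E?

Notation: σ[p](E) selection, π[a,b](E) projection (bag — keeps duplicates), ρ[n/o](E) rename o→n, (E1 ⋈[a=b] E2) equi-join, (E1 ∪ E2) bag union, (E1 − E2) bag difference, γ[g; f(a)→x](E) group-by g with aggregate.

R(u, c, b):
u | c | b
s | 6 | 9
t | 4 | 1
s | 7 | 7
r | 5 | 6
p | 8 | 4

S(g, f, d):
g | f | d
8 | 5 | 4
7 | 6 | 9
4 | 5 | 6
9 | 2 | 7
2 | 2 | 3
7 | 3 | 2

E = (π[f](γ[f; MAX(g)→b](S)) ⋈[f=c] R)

Row counts bottom-up:
  S → 6
  γ[f; MAX(g)→b](S) → 4
  π[f](γ[f; MAX(g)→b](S)) → 4
  R → 5
  (π[f](γ[f; MAX(g)→b](S)) ⋈[f=c] R) → 2

|E| = 2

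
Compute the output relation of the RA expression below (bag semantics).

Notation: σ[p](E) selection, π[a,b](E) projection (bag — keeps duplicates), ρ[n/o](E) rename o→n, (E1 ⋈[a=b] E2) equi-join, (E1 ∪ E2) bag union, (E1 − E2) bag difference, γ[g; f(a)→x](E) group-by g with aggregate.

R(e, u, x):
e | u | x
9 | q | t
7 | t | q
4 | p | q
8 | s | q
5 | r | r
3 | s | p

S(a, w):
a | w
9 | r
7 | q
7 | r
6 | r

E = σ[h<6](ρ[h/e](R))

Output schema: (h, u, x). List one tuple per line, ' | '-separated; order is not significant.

Stepwise |·|:
  R → 6
  ρ[h/e](R) → 6
  σ[h<6](ρ[h/e](R)) → 3

== RESULT ==
h | u | x
3 | s | p
4 | p | q
5 | r | r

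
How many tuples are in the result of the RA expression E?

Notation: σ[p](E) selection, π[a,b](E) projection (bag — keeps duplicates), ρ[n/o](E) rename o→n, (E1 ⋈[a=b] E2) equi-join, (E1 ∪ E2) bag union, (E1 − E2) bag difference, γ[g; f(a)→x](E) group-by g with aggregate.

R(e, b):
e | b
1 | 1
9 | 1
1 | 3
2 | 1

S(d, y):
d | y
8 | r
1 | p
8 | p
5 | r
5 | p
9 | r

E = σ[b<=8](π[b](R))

Subexpression sizes:
  R → 4
  π[b](R) → 4
  σ[b<=8](π[b](R)) → 4

|E| = 4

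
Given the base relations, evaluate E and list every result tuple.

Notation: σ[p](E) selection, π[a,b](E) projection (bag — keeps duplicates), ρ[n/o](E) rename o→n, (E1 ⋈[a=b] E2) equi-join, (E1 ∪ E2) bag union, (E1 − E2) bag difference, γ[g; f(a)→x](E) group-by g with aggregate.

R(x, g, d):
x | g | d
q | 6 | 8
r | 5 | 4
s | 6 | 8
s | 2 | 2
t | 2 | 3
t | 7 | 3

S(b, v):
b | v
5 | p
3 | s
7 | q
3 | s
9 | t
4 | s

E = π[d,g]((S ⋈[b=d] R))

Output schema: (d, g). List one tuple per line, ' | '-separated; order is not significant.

Row counts bottom-up:
  S → 6
  R → 6
  (S ⋈[b=d] R) → 5
  π[d,g]((S ⋈[b=d] R)) → 5

== RESULT ==
d | g
3 | 2
3 | 2
3 | 7
3 | 7
4 | 5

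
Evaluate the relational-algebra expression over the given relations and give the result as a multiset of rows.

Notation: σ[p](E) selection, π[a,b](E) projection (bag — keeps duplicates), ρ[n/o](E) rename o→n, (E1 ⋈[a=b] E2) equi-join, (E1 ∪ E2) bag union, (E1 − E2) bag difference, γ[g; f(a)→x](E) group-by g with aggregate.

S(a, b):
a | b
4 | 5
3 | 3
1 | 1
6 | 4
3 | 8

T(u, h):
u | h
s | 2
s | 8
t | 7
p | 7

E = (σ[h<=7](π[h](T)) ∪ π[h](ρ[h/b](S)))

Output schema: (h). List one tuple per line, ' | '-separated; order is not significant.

Subexpression sizes:
  T → 4
  π[h](T) → 4
  σ[h<=7](π[h](T)) → 3
  S → 5
  ρ[h/b](S) → 5
  π[h](ρ[h/b](S)) → 5
  (σ[h<=7](π[h](T)) ∪ π[h](ρ[h/b](S))) → 8

== RESULT ==
h
1
2
3
4
5
7
7
8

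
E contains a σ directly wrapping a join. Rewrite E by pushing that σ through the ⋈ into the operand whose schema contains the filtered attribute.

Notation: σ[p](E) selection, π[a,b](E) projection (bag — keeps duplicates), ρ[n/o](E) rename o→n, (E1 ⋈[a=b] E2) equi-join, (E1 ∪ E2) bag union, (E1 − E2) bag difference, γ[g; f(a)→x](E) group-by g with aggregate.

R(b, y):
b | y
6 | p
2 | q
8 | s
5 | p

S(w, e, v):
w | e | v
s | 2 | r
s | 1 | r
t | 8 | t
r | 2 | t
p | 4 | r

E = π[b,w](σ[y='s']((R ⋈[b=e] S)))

σ filters on y, owned by the left side.
E' = π[b,w]((σ[y='s'](R) ⋈[b=e] S))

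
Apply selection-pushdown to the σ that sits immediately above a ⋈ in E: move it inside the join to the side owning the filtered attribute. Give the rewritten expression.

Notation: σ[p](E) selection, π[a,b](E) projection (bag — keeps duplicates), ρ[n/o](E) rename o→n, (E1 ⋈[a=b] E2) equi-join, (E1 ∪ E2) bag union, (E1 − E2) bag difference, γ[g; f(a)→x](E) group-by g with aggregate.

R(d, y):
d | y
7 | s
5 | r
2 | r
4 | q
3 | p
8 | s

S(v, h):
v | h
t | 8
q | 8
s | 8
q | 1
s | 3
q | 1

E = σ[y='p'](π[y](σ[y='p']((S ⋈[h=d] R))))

σ filters on y, owned by the right side.
E' = σ[y='p'](π[y]((S ⋈[h=d] σ[y='p'](R))))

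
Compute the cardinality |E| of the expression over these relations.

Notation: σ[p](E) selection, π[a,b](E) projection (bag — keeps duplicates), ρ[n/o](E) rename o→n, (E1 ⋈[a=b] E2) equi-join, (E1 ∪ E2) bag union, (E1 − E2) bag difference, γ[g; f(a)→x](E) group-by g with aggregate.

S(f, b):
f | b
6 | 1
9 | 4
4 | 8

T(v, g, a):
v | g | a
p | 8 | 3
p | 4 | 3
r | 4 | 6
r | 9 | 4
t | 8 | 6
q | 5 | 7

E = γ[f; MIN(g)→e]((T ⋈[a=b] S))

Row counts bottom-up:
  T → 6
  S → 3
  (T ⋈[a=b] S) → 1
  γ[f; MIN(g)→e]((T ⋈[a=b] S)) → 1

|E| = 1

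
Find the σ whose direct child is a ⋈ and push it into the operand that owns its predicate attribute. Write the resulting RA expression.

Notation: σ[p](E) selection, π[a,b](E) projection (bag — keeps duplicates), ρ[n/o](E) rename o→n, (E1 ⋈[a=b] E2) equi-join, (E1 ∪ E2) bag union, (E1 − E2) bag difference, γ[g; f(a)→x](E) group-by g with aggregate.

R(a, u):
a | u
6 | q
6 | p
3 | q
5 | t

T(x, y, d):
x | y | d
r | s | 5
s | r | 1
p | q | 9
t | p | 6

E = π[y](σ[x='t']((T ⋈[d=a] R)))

σ filters on x, owned by the left side.
E' = π[y]((σ[x='t'](T) ⋈[d=a] R))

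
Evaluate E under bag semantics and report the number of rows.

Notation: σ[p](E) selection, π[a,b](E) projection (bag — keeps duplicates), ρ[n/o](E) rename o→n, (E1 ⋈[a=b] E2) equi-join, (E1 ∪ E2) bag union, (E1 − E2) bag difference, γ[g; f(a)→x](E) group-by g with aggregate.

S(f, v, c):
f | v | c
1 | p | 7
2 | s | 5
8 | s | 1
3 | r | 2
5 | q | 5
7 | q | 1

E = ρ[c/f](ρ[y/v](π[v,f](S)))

Subexpression sizes:
  S → 6
  π[v,f](S) → 6
  ρ[y/v](π[v,f](S)) → 6
  ρ[c/f](ρ[y/v](π[v,f](S))) → 6

|E| = 6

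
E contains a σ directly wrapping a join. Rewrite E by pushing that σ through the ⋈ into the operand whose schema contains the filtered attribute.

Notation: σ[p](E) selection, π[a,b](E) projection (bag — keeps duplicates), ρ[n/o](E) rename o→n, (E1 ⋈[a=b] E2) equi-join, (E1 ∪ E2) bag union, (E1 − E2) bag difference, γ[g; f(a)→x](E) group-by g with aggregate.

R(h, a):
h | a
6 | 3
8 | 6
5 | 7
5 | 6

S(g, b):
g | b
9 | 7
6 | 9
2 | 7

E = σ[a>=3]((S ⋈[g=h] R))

σ filters on a, owned by the right side.
E' = (S ⋈[g=h] σ[a>=3](R))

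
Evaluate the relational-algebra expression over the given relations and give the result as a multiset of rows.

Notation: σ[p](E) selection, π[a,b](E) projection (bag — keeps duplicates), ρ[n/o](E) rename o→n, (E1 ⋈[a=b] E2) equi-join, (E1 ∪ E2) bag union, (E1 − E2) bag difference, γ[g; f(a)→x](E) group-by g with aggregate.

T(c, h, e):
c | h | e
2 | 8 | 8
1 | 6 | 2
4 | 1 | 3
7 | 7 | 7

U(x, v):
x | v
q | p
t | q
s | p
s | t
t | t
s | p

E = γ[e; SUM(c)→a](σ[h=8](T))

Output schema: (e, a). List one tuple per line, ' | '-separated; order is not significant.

Stepwise |·|:
  T → 4
  σ[h=8](T) → 1
  γ[e; SUM(c)→a](σ[h=8](T)) → 1

== RESULT ==
e | a
8 | 2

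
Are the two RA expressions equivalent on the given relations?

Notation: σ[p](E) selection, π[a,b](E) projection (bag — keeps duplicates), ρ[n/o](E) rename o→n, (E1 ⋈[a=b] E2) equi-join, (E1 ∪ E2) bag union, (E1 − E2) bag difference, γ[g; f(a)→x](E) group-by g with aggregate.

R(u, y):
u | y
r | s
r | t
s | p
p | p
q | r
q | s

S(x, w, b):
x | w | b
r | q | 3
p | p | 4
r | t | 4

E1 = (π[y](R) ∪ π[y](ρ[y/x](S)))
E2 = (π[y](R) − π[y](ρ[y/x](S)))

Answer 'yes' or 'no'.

E1 row counts bottom-up:
  R → 6
  π[y](R) → 6
  S → 3
  ρ[y/x](S) → 3
  π[y](ρ[y/x](S)) → 3
  (π[y](R) ∪ π[y](ρ[y/x](S))) → 9
E2 row counts bottom-up:
  R → 6
  π[y](R) → 6
  S → 3
  ρ[y/x](S) → 3
  π[y](ρ[y/x](S)) → 3
  (π[y](R) − π[y](ρ[y/x](S))) → 4

E1 result:
y
p
p
p
r
r
r
s
s
t
E2 result:
y
p
s
s
t
Witness: ('p',) appears 3× in E1 but 1× in E2.

no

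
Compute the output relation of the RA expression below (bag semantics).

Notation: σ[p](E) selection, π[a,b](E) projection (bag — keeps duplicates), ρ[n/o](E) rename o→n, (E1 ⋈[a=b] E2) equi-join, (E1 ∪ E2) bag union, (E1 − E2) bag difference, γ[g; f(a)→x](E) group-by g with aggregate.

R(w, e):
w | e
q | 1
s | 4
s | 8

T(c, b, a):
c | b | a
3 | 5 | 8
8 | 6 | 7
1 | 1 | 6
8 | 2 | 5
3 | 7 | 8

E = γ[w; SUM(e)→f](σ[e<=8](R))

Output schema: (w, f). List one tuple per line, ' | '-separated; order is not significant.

Subexpression sizes:
  R → 3
  σ[e<=8](R) → 3
  γ[w; SUM(e)→f](σ[e<=8](R)) → 2

== RESULT ==
w | f
q | 1
s | 12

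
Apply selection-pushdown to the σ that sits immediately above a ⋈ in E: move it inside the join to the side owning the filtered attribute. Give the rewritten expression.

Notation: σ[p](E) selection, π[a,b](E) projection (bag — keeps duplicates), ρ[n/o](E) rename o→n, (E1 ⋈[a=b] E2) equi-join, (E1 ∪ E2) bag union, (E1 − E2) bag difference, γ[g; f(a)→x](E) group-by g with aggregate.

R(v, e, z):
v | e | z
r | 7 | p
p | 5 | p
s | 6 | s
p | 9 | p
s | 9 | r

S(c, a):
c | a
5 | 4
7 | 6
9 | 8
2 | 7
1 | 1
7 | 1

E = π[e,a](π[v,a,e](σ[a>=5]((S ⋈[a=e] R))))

σ filters on a, owned by the left side.
E' = π[e,a](π[v,a,e]((σ[a>=5](S) ⋈[a=e] R)))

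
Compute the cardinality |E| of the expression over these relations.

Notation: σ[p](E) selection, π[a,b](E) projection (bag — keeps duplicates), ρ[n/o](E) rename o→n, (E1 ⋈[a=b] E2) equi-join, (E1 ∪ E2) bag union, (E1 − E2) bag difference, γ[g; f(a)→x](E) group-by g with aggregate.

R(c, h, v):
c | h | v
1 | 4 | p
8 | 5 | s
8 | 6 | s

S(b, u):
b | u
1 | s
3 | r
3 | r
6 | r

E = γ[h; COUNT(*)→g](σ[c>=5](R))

Per-node cardinality:
  R → 3
  σ[c>=5](R) → 2
  γ[h; COUNT(*)→g](σ[c>=5](R)) → 2

|E| = 2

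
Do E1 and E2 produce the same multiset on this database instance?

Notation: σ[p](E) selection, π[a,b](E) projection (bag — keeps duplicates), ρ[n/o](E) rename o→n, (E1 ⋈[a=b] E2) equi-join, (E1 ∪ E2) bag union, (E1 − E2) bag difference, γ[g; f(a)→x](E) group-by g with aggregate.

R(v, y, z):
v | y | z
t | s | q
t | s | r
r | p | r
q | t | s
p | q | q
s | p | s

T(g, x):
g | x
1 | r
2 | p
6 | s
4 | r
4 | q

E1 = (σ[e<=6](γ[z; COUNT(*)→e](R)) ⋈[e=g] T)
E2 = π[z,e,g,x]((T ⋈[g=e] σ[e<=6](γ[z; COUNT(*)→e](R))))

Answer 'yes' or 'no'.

E1 row counts bottom-up:
  R → 6
  γ[z; COUNT(*)→e](R) → 3
  σ[e<=6](γ[z; COUNT(*)→e](R)) → 3
  T → 5
  (σ[e<=6](γ[z; COUNT(*)→e](R)) ⋈[e=g] T) → 3
E2 row counts bottom-up:
  T → 5
  R → 6
  γ[z; COUNT(*)→e](R) → 3
  σ[e<=6](γ[z; COUNT(*)→e](R)) → 3
  (T ⋈[g=e] σ[e<=6](γ[z; COUNT(*)→e](R))) → 3
  π[z,e,g,x]((T ⋈[g=e] σ[e<=6](γ[z; COUNT(*)→e](R)))) → 3

E1 and E2 produce the same multiset:
z | e | g | x
q | 2 | 2 | p
r | 2 | 2 | p
s | 2 | 2 | p

yes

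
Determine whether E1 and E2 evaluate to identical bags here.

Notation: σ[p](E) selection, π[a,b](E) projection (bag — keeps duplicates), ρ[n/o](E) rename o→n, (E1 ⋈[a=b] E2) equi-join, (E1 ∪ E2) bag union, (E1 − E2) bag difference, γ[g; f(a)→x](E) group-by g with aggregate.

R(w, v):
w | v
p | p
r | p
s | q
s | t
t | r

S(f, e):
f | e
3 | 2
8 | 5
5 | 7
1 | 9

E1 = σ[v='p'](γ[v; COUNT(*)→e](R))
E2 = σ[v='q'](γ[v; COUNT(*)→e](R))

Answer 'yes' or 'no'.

E1 per-node cardinality:
  R → 5
  γ[v; COUNT(*)→e](R) → 4
  σ[v='p'](γ[v; COUNT(*)→e](R)) → 1
E2 per-node cardinality:
  R → 5
  γ[v; COUNT(*)→e](R) → 4
  σ[v='q'](γ[v; COUNT(*)→e](R)) → 1

E1 result:
v | e
p | 2
E2 result:
v | e
q | 1
Witness: ('q', 1) appears 0× in E1 but 1× in E2.

no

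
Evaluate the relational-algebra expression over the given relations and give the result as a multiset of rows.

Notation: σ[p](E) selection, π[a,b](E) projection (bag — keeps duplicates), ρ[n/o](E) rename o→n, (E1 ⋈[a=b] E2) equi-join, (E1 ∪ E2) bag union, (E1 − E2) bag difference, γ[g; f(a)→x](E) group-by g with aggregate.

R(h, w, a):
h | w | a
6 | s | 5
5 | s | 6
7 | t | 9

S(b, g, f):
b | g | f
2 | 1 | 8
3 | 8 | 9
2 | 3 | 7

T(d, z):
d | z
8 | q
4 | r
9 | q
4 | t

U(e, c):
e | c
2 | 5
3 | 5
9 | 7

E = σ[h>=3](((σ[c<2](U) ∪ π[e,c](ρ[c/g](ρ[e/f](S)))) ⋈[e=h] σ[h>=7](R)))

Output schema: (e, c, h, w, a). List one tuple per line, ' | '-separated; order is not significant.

Subexpression sizes:
  U → 3
  σ[c<2](U) → 0
  S → 3
  ρ[e/f](S) → 3
  ρ[c/g](ρ[e/f](S)) → 3
  π[e,c](ρ[c/g](ρ[e/f](S))) → 3
  (σ[c<2](U) ∪ π[e,c](ρ[c/g](ρ[e/f](S)))) → 3
  R → 3
  σ[h>=7](R) → 1
  ((σ[c<2](U) ∪ π[e,c](ρ[c/g](ρ[e/f](S)))) ⋈[e=h] σ[h>=7](R)) → 1
  σ[h>=3](((σ[c<2](U) ∪ π[e,c](ρ[c/g](ρ[e/f](S)))) ⋈[e=h] σ[h>=7](R))) → 1

== RESULT ==
e | c | h | w | a
7 | 3 | 7 | t | 9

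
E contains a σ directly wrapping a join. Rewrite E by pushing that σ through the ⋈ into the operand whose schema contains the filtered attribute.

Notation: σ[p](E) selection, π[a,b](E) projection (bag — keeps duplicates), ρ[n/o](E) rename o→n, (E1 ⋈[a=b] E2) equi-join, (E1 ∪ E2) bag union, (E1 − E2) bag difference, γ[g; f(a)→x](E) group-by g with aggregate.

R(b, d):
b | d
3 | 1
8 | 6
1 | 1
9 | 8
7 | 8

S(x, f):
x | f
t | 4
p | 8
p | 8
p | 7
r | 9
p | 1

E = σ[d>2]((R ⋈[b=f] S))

σ filters on d, owned by the left side.
E' = (σ[d>2](R) ⋈[b=f] S)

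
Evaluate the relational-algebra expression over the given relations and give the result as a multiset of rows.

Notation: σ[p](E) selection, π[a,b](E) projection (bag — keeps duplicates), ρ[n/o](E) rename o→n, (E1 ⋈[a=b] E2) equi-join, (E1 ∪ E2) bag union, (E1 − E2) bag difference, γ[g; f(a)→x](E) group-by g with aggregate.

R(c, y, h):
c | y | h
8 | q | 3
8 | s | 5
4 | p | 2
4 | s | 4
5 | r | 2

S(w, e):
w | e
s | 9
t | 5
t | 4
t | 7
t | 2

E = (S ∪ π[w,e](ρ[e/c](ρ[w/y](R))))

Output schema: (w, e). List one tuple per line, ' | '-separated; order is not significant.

Stepwise |·|:
  S → 5
  R → 5
  ρ[w/y](R) → 5
  ρ[e/c](ρ[w/y](R)) → 5
  π[w,e](ρ[e/c](ρ[w/y](R))) → 5
  (S ∪ π[w,e](ρ[e/c](ρ[w/y](R)))) → 10

== RESULT ==
w | e
p | 4
q | 8
r | 5
s | 4
s | 8
s | 9
t | 2
t | 4
t | 5
t | 7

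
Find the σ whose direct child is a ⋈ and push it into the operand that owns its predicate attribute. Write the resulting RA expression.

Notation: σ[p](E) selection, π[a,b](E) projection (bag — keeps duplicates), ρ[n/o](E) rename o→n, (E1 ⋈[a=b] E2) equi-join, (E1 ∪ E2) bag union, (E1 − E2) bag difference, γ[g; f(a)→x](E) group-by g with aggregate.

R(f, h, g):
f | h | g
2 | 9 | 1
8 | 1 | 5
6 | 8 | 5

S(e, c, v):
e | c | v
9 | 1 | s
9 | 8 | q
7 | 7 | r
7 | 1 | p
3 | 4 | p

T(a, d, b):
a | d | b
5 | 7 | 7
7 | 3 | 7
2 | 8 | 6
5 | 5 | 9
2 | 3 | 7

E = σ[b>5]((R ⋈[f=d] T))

σ filters on b, owned by the right side.
E' = (R ⋈[f=d] σ[b>5](T))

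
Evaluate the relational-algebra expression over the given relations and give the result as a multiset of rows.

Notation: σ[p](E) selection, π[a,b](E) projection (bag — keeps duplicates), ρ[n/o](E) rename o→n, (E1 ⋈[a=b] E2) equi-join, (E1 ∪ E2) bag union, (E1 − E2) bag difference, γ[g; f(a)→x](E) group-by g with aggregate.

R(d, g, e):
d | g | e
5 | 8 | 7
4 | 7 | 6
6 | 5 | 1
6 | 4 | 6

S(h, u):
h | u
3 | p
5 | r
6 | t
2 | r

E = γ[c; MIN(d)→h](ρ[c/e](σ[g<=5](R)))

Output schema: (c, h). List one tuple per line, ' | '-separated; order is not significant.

Stepwise |·|:
  R → 4
  σ[g<=5](R) → 2
  ρ[c/e](σ[g<=5](R)) → 2
  γ[c; MIN(d)→h](ρ[c/e](σ[g<=5](R))) → 2

== RESULT ==
c | h
1 | 6
6 | 6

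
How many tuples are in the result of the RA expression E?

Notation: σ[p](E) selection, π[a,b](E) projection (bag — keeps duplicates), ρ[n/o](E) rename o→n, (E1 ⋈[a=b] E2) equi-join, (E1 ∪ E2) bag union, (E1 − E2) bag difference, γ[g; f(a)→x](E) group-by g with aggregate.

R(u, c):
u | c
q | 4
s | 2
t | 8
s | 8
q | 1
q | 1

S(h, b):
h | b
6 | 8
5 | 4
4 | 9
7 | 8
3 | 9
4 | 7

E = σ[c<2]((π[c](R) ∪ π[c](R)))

Row counts bottom-up:
  R → 6
  π[c](R) → 6
  R → 6
  π[c](R) → 6
  (π[c](R) ∪ π[c](R)) → 12
  σ[c<2]((π[c](R) ∪ π[c](R))) → 4

|E| = 4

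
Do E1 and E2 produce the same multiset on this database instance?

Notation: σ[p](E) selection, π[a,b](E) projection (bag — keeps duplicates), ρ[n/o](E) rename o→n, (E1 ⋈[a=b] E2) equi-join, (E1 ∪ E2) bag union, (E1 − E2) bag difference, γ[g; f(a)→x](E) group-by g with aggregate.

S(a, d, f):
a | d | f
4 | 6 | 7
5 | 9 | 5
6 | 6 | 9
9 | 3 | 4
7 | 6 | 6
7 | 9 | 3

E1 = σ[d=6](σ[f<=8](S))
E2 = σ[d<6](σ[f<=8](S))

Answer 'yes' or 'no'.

E1 stepwise |·|:
  S → 6
  σ[f<=8](S) → 5
  σ[d=6](σ[f<=8](S)) → 2
E2 stepwise |·|:
  S → 6
  σ[f<=8](S) → 5
  σ[d<6](σ[f<=8](S)) → 1

E1 result:
a | d | f
4 | 6 | 7
7 | 6 | 6
E2 result:
a | d | f
9 | 3 | 4
Witness: (4, 6, 7) appears 1× in E1 but 0× in E2.

no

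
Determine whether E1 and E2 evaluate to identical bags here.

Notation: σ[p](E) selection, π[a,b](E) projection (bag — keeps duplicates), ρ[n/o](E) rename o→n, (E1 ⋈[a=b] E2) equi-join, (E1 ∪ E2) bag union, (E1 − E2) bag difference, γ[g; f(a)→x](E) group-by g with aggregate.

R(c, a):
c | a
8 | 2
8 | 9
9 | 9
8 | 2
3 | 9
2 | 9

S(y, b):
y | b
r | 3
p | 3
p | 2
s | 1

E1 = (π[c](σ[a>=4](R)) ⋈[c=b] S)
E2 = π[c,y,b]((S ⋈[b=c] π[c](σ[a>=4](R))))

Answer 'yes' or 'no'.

E1 row counts bottom-up:
  R → 6
  σ[a>=4](R) → 4
  π[c](σ[a>=4](R)) → 4
  S → 4
  (π[c](σ[a>=4](R)) ⋈[c=b] S) → 3
E2 row counts bottom-up:
  S → 4
  R → 6
  σ[a>=4](R) → 4
  π[c](σ[a>=4](R)) → 4
  (S ⋈[b=c] π[c](σ[a>=4](R))) → 3
  π[c,y,b]((S ⋈[b=c] π[c](σ[a>=4](R)))) → 3

E1 and E2 produce the same multiset:
c | y | b
2 | p | 2
3 | p | 3
3 | r | 3

yes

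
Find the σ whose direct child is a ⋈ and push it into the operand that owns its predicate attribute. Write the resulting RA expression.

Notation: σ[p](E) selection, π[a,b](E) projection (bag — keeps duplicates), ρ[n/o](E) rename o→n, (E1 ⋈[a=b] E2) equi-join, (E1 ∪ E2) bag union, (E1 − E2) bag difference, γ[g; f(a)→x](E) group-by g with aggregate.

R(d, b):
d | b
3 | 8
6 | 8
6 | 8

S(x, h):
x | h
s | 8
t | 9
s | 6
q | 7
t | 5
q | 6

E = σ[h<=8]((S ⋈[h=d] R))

σ filters on h, owned by the left side.
E' = (σ[h<=8](S) ⋈[h=d] R)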